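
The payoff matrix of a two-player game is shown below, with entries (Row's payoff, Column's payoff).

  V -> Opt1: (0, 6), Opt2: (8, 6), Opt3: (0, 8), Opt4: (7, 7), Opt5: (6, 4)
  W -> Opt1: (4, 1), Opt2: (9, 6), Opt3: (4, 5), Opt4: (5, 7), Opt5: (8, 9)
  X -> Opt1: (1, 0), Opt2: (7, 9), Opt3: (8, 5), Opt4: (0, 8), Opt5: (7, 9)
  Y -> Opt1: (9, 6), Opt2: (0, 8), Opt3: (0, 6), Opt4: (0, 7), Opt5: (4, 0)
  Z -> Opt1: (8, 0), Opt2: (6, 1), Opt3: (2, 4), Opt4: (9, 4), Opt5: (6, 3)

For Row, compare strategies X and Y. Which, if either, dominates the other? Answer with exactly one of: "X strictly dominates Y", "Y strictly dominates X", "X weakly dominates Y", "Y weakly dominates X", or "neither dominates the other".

neither dominates the other

X's payoffs vs Y's, by Column's action — Opt1: 1<9, Opt2: 7>0, Opt3: 8>0, Opt4: 0=0, Opt5: 7>4.
X does better at Opt2, Opt3, Opt5 but worse at Opt1; neither strategy dominates the other.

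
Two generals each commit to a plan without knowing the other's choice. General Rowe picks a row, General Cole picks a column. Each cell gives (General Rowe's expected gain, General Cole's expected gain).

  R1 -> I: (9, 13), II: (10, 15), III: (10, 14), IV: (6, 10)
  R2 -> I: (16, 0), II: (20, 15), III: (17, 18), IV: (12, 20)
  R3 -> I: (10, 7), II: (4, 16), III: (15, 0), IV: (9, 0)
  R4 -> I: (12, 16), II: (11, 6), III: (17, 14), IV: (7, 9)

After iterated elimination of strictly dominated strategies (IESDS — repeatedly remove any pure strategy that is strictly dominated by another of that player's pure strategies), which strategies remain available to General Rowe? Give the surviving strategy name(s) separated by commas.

R2, R4

General Rowe's strategy R1 is strictly dominated by R2 (I: 16>9, II: 20>10, III: 17>10, IV: 12>6) and is removed.
For General Rowe, R2 strictly dominates R3 on the remaining columns (I: 16>10, II: 20>4, III: 17>15, IV: 12>9); eliminate R3.
Column II is eliminated: III beats it against every remaining row (R2: 18>15, R4: 14>6).
Among the remaining strategies, none is strictly dominated by another pure strategy of the same player, so the elimination stops.
Surviving strategies — General Rowe: {R2, R4}; General Cole: {I, III, IV}.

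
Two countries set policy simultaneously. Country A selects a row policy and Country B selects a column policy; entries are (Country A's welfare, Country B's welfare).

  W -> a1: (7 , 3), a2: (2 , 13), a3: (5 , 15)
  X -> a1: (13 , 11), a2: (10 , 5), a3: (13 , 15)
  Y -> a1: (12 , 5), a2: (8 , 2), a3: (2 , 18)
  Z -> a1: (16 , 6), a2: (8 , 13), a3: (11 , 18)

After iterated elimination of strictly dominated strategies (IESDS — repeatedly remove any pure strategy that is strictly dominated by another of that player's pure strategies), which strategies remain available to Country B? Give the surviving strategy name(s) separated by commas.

a3

Row W is eliminated: X beats it against every remaining column (a1: 13>7, a2: 10>2, a3: 13>5).
For Country A, X strictly dominates Y on the remaining columns (a1: 13>12, a2: 10>8, a3: 13>2); eliminate Y.
Column a1 is eliminated: a3 beats it against every remaining row (X: 15>11, Z: 18>6).
Country A's strategy Z is strictly dominated by X (a2: 10>8, a3: 13>11) and is removed.
Column a2 is eliminated: a3 beats it against every remaining row (X: 15>5).
Among the remaining strategies, none is strictly dominated by another pure strategy of the same player, so the elimination stops.
Surviving strategies — Country A: {X}; Country B: {a3}.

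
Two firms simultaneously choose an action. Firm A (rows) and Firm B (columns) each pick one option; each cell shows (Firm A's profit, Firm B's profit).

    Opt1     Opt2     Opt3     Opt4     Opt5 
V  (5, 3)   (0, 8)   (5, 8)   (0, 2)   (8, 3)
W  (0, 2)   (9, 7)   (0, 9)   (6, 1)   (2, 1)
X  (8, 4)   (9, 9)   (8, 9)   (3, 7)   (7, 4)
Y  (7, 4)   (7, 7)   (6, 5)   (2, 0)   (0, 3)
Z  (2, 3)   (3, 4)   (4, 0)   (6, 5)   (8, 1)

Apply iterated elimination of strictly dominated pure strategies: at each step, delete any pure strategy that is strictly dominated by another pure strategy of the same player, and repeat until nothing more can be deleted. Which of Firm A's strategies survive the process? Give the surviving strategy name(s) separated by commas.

Firm A's strategy Y is strictly dominated by X (Opt1: 8>7, Opt2: 9>7, Opt3: 8>6, Opt4: 3>2, Opt5: 7>0) and is removed.
Firm B's strategy Opt1 is strictly dominated by Opt2 (V: 8>3, W: 7>2, X: 9>4, Z: 4>3) and is removed.
For Firm B, Opt2 strictly dominates Opt5 on the remaining rows (V: 8>3, W: 7>1, X: 9>4, Z: 4>1); eliminate Opt5.
Firm A's strategy V is strictly dominated by X (Opt2: 9>0, Opt3: 8>5, Opt4: 3>0) and is removed.
Among the remaining strategies, none is strictly dominated by another pure strategy of the same player, so the elimination stops.
Surviving strategies — Firm A: {W, X, Z}; Firm B: {Opt2, Opt3, Opt4}.

W, X, Z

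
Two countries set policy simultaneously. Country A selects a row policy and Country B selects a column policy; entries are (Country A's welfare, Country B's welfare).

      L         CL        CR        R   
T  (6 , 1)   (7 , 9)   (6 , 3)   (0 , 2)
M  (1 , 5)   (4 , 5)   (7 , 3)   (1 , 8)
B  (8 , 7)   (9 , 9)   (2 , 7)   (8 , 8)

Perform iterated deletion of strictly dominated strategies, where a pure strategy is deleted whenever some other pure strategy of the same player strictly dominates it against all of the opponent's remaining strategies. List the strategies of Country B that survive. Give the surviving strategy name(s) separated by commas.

CL

For Country B, R strictly dominates L on the remaining rows (T: 2>1, M: 8>5, B: 8>7); eliminate L.
Column CR is eliminated: CL beats it against every remaining row (T: 9>3, M: 5>3, B: 9>7).
Row T is eliminated: B beats it against every remaining column (CL: 9>7, R: 8>0).
For Country A, B strictly dominates M on the remaining columns (CL: 9>4, R: 8>1); eliminate M.
Column R is eliminated: CL beats it against every remaining row (B: 9>8).
Among the remaining strategies, none is strictly dominated by another pure strategy of the same player, so the elimination stops.
Surviving strategies — Country A: {B}; Country B: {CL}.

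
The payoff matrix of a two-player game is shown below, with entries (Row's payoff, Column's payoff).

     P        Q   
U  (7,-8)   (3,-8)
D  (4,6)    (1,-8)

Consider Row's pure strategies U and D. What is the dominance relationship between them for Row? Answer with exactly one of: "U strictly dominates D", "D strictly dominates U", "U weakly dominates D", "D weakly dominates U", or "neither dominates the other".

U strictly dominates D

U's payoffs vs D's, by Column's action — P: 7>4, Q: 3>1.
Every comparison favours U, so U strictly dominates D.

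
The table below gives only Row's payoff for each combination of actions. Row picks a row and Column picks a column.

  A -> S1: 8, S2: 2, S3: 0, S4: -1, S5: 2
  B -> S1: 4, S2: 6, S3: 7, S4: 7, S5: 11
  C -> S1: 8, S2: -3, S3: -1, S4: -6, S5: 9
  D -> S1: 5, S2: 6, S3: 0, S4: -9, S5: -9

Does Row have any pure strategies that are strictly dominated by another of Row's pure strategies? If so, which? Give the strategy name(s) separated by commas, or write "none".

none

A: no other strategy beats it everywhere (B at S1 (8>4); C at S1 (8=8); D at S1 (8>5)).
B: no other strategy beats it everywhere (A at S2 (6>2); C at S2 (6>-3); D at S2 (6=6)).
C: no other strategy beats it everywhere (A at S1 (8=8); B at S1 (8>4); D at S1 (8>5)).
D is not dominated — it holds its own against A at S2 (6>2); B at S1 (5>4); C at S2 (6>-3).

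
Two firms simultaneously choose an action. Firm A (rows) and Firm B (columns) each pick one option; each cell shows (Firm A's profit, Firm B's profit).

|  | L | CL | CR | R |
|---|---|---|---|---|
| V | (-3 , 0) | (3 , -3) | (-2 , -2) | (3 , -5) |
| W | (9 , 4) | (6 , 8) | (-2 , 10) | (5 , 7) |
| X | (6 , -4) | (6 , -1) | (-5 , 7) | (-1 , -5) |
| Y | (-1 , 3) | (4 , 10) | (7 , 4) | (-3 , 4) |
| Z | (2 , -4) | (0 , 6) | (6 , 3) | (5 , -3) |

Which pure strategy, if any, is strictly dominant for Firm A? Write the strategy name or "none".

V fails to dominate W at L (-3<9).
W fails to dominate V at CR (-2=-2).
X fails to dominate V at CR (-5<-2).
Y fails to dominate V at R (-3<3).
Z fails to dominate V at CL (0<3).
No single strategy dominates all the others.

none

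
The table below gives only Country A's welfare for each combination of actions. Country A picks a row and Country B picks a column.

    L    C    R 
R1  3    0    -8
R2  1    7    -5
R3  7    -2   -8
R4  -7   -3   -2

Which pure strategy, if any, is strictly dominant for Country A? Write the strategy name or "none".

none

R1 fails to dominate R2 at C (0<7).
R2 fails to dominate R1 at L (1<3).
R3 fails to dominate R1 at C (-2<0).
R4 fails to dominate R1 at L (-7<3).
No single strategy dominates all the others.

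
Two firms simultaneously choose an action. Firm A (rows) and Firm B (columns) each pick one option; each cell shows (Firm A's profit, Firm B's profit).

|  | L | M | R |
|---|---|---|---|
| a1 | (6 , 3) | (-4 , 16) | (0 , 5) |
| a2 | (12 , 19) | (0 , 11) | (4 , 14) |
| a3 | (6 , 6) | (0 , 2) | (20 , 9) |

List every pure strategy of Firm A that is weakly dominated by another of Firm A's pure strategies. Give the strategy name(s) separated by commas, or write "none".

a1: dominated, since a2 does at least as well everywhere (L: 12>6, M: 0>-4, R: 4>0).
a2 is not dominated — it holds its own against a1 at L (12>6); a3 at L (12>6).
a3: no other strategy beats it everywhere (a1 at M (0>-4); a2 at R (20>4)).

a1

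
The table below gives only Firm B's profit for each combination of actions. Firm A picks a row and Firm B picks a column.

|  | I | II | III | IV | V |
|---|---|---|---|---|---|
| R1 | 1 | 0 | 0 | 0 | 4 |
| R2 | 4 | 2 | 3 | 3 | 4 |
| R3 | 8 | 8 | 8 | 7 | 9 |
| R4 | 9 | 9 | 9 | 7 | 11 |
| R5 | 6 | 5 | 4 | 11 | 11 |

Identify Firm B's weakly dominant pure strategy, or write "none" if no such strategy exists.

V vs I: R1: 4>1, R2: 4=4, R3: 9>8, R4: 11>9, R5: 11>6.
V vs II: R1: 4>0, R2: 4>2, R3: 9>8, R4: 11>9, R5: 11>5.
V vs III: R1: 4>0, R2: 4>3, R3: 9>8, R4: 11>9, R5: 11>4.
V vs IV: R1: 4>0, R2: 4>3, R3: 9>7, R4: 11>7, R5: 11=11.
V is at least as good as every other strategy against every opponent action, so it is weakly dominant.

V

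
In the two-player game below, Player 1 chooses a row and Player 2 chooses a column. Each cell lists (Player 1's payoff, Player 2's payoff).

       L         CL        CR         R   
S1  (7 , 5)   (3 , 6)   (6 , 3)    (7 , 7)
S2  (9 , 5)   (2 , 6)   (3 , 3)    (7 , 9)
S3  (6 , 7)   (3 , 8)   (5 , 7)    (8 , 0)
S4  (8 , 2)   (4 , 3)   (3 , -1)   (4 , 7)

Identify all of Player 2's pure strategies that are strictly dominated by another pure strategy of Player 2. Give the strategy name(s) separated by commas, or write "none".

L, CR

CL strictly dominates L — S1: 6>5, S2: 6>5, S3: 8>7, S4: 3>2.
Nothing dominates CL: L at S1 (6>5); CR at S1 (6>3); R at S3 (8>0).
CR: dominated, since CL does at least as well everywhere (S1: 6>3, S2: 6>3, S3: 8>7, S4: 3>-1).
R is not dominated — it holds its own against L at S1 (7>5); CL at S1 (7>6); CR at S1 (7>3).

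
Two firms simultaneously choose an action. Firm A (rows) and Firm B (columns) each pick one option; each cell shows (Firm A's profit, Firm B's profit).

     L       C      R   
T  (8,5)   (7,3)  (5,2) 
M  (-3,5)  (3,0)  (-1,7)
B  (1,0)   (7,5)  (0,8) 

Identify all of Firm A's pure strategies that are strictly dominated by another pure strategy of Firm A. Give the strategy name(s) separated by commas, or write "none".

Nothing dominates T: M at L (8>-3); B at L (8>1).
T strictly dominates M — L: 8>-3, C: 7>3, R: 5>-1.
B is not dominated — it holds its own against T at C (7=7); M at L (1>-3).

M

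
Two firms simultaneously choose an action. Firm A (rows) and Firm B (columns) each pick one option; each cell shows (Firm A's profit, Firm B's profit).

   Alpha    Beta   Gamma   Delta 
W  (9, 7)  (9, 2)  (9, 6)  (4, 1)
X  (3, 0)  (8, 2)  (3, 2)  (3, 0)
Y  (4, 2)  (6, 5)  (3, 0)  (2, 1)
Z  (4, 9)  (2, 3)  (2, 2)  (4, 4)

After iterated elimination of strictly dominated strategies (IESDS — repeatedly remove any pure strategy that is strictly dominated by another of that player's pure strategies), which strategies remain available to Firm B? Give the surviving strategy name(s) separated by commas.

Alpha

Row X is eliminated: W beats it against every remaining column (Alpha: 9>3, Beta: 9>8, Gamma: 9>3, Delta: 4>3).
Firm A's strategy Y is strictly dominated by W (Alpha: 9>4, Beta: 9>6, Gamma: 9>3, Delta: 4>2) and is removed.
Column Beta is eliminated: Alpha beats it against every remaining row (W: 7>2, Z: 9>3).
Firm B's strategy Gamma is strictly dominated by Alpha (W: 7>6, Z: 9>2) and is removed.
For Firm B, Alpha strictly dominates Delta on the remaining rows (W: 7>1, Z: 9>4); eliminate Delta.
For Firm A, W strictly dominates Z on the remaining columns (Alpha: 9>4); eliminate Z.
Among the remaining strategies, none is strictly dominated by another pure strategy of the same player, so the elimination stops.
Surviving strategies — Firm A: {W}; Firm B: {Alpha}.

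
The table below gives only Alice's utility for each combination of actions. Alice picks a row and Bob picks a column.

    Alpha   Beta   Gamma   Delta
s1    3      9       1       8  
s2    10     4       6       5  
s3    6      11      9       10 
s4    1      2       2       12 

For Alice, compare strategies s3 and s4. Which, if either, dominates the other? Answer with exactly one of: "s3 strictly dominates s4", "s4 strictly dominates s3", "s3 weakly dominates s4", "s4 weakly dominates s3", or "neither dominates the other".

s3's payoffs vs s4's, by Bob's action — Alpha: 6>1, Beta: 11>2, Gamma: 9>2, Delta: 10<12.
s3 does better at Alpha, Beta, Gamma but worse at Delta; neither strategy dominates the other.

neither dominates the other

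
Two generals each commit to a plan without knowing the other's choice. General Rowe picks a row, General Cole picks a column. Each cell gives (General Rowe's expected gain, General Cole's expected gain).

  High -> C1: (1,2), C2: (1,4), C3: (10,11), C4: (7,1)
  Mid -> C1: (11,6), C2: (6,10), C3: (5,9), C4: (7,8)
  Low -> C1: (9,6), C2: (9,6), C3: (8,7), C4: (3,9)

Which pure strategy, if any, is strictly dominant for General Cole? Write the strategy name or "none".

none

C1 fails to dominate C2 at High (2<4).
C2 fails to dominate C1 at Low (6=6).
C3 fails to dominate C2 at Mid (9<10).
C4 fails to dominate C1 at High (1<2).
No single strategy dominates all the others.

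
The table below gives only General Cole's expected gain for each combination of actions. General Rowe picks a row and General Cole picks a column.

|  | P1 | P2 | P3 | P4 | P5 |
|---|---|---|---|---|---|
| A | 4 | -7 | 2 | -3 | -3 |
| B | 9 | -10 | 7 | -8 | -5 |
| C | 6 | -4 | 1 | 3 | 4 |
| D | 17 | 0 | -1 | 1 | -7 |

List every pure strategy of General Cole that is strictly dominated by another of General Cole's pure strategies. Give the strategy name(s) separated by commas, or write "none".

P1 is not dominated — it holds its own against P2 at A (4>-7); P3 at A (4>2); P4 at A (4>-3); P5 at A (4>-3).
P1 strictly dominates P2 — A: 4>-7, B: 9>-10, C: 6>-4, D: 17>0.
P1 strictly dominates P3 — A: 4>2, B: 9>7, C: 6>1, D: 17>-1.
P4 is strictly dominated by P1 (A: 4>-3, B: 9>-8, C: 6>3, D: 17>1).
P5: dominated, since P1 does at least as well everywhere (A: 4>-3, B: 9>-5, C: 6>4, D: 17>-7).

P2, P3, P4, P5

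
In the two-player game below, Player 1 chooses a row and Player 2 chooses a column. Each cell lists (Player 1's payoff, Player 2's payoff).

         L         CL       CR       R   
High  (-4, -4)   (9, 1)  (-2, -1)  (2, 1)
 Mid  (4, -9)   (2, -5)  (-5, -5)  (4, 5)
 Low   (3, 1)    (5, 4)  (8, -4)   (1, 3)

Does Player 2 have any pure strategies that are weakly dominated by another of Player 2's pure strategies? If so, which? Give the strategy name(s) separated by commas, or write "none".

L: dominated, since CL does at least as well everywhere (High: 1>-4, Mid: -5>-9, Low: 4>1).
Nothing dominates CL: L at High (1>-4); CR at High (1>-1); R at Low (4>3).
CR is weakly dominated by CL (High: 1>-1, Mid: -5=-5, Low: 4>-4).
R is not dominated — it holds its own against L at High (1>-4); CL at Mid (5>-5); CR at High (1>-1).

L, CR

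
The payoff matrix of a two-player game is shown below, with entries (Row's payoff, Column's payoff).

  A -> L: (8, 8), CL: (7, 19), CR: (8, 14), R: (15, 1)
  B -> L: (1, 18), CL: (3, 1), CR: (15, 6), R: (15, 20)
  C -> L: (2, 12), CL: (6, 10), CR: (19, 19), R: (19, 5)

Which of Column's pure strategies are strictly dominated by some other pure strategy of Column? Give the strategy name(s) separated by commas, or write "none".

L is not dominated — it holds its own against CL at B (18>1); CR at B (18>6); R at A (8>1).
CL is not dominated — it holds its own against L at A (19>8); CR at A (19>14); R at A (19>1).
CR: no other strategy beats it everywhere (L at A (14>8); CL at B (6>1); R at A (14>1)).
Nothing dominates R: L at B (20>18); CL at B (20>1); CR at B (20>6).

none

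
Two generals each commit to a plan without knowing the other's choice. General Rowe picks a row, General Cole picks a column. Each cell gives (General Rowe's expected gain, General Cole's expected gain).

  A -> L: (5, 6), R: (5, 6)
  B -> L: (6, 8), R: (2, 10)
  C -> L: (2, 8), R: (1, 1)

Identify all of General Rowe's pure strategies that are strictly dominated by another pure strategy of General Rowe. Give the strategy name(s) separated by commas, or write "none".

Nothing dominates A: B at R (5>2); C at L (5>2).
B is not dominated — it holds its own against A at L (6>5); C at L (6>2).
C: dominated, since A does at least as well everywhere (L: 5>2, R: 5>1).

C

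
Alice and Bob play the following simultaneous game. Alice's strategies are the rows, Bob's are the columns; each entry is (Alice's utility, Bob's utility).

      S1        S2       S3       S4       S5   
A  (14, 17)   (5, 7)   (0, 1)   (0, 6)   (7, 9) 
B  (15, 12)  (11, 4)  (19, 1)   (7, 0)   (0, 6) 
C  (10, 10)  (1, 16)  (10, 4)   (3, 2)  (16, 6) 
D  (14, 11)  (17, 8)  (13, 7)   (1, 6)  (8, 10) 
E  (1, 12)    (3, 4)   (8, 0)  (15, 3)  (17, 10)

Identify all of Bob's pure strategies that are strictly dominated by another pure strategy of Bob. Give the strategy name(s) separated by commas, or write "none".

S3, S4, S5

S1: no other strategy beats it everywhere (S2 at A (17>7); S3 at A (17>1); S4 at A (17>6); S5 at A (17>9)).
Nothing dominates S2: S1 at C (16>10); S3 at A (7>1); S4 at A (7>6); S5 at C (16>6).
S3 is strictly dominated by S1 (A: 17>1, B: 12>1, C: 10>4, D: 11>7, E: 12>0).
S1 strictly dominates S4 — A: 17>6, B: 12>0, C: 10>2, D: 11>6, E: 12>3.
S5 is strictly dominated by S1 (A: 17>9, B: 12>6, C: 10>6, D: 11>10, E: 12>10).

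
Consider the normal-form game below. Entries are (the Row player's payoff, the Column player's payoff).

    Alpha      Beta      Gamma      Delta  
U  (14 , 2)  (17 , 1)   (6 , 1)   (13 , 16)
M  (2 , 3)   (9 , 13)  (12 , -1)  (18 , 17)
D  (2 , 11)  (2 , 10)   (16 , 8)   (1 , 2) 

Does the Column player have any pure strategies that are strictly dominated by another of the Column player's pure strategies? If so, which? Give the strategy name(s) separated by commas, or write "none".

Alpha: no other strategy beats it everywhere (Beta at U (2>1); Gamma at U (2>1); Delta at D (11>2)).
Nothing dominates Beta: Alpha at M (13>3); Gamma at U (1=1); Delta at D (10>2).
Alpha strictly dominates Gamma — U: 2>1, M: 3>-1, D: 11>8.
Nothing dominates Delta: Alpha at U (16>2); Beta at U (16>1); Gamma at U (16>1).

Gamma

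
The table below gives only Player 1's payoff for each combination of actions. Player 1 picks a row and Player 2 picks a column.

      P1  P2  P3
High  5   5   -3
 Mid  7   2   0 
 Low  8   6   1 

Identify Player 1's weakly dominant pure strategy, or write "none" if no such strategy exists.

Low vs High: P1: 8>5, P2: 6>5, P3: 1>-3.
Low vs Mid: P1: 8>7, P2: 6>2, P3: 1>0.
Low is at least as good as every other strategy against every opponent action, so it is weakly dominant.

Low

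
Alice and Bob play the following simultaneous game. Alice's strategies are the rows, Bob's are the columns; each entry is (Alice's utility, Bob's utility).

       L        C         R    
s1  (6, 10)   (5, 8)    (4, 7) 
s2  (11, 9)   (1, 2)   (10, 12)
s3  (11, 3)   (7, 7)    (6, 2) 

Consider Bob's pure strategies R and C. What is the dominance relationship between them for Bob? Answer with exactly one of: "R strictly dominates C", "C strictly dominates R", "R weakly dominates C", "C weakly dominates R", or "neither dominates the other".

neither dominates the other

Compare R to C across each choice by Alice: s1: 7<8, s2: 12>2, s3: 2<7.
R does better at s2 but worse at s1, s3; neither strategy dominates the other.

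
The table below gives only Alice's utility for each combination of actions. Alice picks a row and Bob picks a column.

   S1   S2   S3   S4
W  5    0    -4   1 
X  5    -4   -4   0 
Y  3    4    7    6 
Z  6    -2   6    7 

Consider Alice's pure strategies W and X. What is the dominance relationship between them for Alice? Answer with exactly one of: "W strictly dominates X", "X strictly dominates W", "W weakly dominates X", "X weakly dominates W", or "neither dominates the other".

Compare W to X across every action of Bob: S1: 5=5, S2: 0>-4, S3: -4=-4, S4: 1>0.
W is at least as good everywhere and strictly better somewhere (tied only at S1, S3), so W weakly but not strictly dominates X.

W weakly dominates X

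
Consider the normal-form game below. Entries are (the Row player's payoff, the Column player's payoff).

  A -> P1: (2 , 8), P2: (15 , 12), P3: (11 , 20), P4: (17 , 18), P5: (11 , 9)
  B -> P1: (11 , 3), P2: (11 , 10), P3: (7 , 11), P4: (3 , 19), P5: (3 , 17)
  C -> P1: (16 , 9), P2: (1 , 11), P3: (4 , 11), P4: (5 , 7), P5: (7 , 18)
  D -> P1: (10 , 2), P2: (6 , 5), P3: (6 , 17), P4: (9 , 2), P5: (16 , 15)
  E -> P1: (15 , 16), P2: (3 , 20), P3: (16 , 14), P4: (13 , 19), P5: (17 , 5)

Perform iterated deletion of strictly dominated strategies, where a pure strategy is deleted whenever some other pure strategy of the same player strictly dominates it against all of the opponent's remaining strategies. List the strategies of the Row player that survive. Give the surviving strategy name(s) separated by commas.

A, E

For the Column player, P2 strictly dominates P1 on the remaining rows (A: 12>8, B: 10>3, C: 11>9, D: 5>2, E: 20>16); eliminate P1.
Row B is eliminated: A beats it against every remaining column (P2: 15>11, P3: 11>7, P4: 17>3, P5: 11>3).
Row C is eliminated: A beats it against every remaining column (P2: 15>1, P3: 11>4, P4: 17>5, P5: 11>7).
For the Column player, P3 strictly dominates P5 on the remaining rows (A: 20>9, D: 17>15, E: 14>5); eliminate P5.
Row D is eliminated: A beats it against every remaining column (P2: 15>6, P3: 11>6, P4: 17>9).
Among the remaining strategies, none is strictly dominated by another pure strategy of the same player, so the elimination stops.
Surviving strategies — the Row player: {A, E}; the Column player: {P2, P3, P4}.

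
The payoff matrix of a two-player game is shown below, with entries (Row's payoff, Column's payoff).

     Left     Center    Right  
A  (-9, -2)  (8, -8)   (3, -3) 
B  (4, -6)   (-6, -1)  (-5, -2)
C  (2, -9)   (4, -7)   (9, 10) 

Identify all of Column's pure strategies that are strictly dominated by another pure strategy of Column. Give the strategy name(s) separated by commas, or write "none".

Left is not dominated — it holds its own against Center at A (-2>-8); Right at A (-2>-3).
Center: no other strategy beats it everywhere (Left at B (-1>-6); Right at B (-1>-2)).
Nothing dominates Right: Left at B (-2>-6); Center at A (-3>-8).

none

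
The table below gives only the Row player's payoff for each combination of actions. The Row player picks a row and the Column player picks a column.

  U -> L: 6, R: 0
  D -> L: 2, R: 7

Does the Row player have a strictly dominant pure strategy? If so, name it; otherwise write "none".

U fails to dominate D at R (0<7).
D fails to dominate U at L (2<6).
No single strategy dominates all the others.

none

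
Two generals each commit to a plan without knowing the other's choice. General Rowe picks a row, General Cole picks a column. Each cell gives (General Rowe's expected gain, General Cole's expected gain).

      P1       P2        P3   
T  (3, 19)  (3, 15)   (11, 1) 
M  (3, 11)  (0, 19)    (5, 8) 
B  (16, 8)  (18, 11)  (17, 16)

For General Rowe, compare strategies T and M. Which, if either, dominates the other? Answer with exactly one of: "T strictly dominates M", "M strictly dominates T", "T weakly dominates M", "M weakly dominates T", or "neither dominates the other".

T's payoffs vs M's, by General Cole's action — P1: 3=3, P2: 3>0, P3: 11>5.
T is at least as good everywhere and strictly better somewhere (tied only at P1), so T weakly but not strictly dominates M.

T weakly dominates M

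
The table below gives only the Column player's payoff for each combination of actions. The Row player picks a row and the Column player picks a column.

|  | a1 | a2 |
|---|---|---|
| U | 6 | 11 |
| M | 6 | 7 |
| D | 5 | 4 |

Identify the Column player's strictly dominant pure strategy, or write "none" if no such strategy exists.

a1 fails to dominate a2 at U (6<11).
a2 fails to dominate a1 at D (4<5).
No single strategy dominates all the others.

none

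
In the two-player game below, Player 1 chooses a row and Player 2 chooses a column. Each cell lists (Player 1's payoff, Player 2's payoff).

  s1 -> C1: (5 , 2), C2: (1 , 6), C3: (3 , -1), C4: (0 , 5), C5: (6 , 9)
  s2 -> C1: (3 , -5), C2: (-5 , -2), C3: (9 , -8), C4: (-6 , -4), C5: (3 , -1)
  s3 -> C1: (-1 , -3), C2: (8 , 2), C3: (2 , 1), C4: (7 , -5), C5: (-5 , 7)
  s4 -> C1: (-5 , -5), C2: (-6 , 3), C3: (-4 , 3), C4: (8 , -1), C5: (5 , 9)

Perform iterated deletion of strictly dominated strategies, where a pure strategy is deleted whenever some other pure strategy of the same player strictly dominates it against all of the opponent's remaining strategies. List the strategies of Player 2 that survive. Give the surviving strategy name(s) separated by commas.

Player 2's strategy C1 is strictly dominated by C2 (s1: 6>2, s2: -2>-5, s3: 2>-3, s4: 3>-5) and is removed.
For Player 2, C5 strictly dominates C2 on the remaining rows (s1: 9>6, s2: -1>-2, s3: 7>2, s4: 9>3); eliminate C2.
For Player 2, C5 strictly dominates C3 on the remaining rows (s1: 9>-1, s2: -1>-8, s3: 7>1, s4: 9>3); eliminate C3.
Player 1's strategy s2 is strictly dominated by s1 (C4: 0>-6, C5: 6>3) and is removed.
Row s3 is eliminated: s4 beats it against every remaining column (C4: 8>7, C5: 5>-5).
Player 2's strategy C4 is strictly dominated by C5 (s1: 9>5, s4: 9>-1) and is removed.
Player 1's strategy s4 is strictly dominated by s1 (C5: 6>5) and is removed.
Among the remaining strategies, none is strictly dominated by another pure strategy of the same player, so the elimination stops.
Surviving strategies — Player 1: {s1}; Player 2: {C5}.

C5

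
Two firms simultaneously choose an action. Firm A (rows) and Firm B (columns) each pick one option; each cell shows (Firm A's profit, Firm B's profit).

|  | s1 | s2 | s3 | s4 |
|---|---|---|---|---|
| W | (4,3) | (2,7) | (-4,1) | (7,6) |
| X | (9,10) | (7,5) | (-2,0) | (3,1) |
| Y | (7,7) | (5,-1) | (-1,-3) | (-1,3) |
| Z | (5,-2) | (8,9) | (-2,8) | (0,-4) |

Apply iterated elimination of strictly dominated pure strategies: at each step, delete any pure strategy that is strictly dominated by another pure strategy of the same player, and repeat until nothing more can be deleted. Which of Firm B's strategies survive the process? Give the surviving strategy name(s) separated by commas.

Column s3 is eliminated: s2 beats it against every remaining row (W: 7>1, X: 5>0, Y: -1>-3, Z: 9>8).
For Firm A, X strictly dominates Y on the remaining columns (s1: 9>7, s2: 7>5, s4: 3>-1); eliminate Y.
For Firm B, s2 strictly dominates s4 on the remaining rows (W: 7>6, X: 5>1, Z: 9>-4); eliminate s4.
Firm A's strategy W is strictly dominated by X (s1: 9>4, s2: 7>2) and is removed.
Among the remaining strategies, none is strictly dominated by another pure strategy of the same player, so the elimination stops.
Surviving strategies — Firm A: {X, Z}; Firm B: {s1, s2}.

s1, s2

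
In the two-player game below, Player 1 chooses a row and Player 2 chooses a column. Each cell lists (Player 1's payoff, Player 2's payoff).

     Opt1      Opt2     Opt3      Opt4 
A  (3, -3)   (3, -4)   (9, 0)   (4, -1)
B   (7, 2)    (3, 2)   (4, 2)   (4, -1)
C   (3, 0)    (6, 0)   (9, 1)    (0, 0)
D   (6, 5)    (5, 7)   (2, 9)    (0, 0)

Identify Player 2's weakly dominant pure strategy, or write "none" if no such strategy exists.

Opt3 vs Opt1: A: 0>-3, B: 2=2, C: 1>0, D: 9>5.
Opt3 vs Opt2: A: 0>-4, B: 2=2, C: 1>0, D: 9>7.
Opt3 vs Opt4: A: 0>-1, B: 2>-1, C: 1>0, D: 9>0.
Opt3 is at least as good as every other strategy against every opponent action, so it is weakly dominant.

Opt3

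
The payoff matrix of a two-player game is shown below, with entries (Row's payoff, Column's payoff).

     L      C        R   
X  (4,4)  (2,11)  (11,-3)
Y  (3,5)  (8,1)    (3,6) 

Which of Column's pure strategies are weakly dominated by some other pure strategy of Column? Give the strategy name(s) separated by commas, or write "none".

L is not dominated — it holds its own against C at Y (5>1); R at X (4>-3).
Nothing dominates C: L at X (11>4); R at X (11>-3).
R: no other strategy beats it everywhere (L at Y (6>5); C at Y (6>1)).

none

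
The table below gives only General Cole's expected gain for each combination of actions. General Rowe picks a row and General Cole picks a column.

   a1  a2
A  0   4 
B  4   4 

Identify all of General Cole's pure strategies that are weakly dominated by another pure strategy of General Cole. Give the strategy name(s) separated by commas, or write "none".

a1

a1: dominated, since a2 does at least as well everywhere (A: 4>0, B: 4=4).
a2: no other strategy beats it everywhere (a1 at A (4>0)).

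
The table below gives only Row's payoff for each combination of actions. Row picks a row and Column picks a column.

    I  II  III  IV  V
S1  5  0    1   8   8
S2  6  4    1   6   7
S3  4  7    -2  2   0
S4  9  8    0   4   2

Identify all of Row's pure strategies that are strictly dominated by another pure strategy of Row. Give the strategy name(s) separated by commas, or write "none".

S1: no other strategy beats it everywhere (S2 at III (1=1); S3 at I (5>4); S4 at III (1>0)).
S2 is not dominated — it holds its own against S1 at I (6>5); S3 at I (6>4); S4 at III (1>0).
S4 strictly dominates S3 — I: 9>4, II: 8>7, III: 0>-2, IV: 4>2, V: 2>0.
S4 is not dominated — it holds its own against S1 at I (9>5); S2 at I (9>6); S3 at I (9>4).

S3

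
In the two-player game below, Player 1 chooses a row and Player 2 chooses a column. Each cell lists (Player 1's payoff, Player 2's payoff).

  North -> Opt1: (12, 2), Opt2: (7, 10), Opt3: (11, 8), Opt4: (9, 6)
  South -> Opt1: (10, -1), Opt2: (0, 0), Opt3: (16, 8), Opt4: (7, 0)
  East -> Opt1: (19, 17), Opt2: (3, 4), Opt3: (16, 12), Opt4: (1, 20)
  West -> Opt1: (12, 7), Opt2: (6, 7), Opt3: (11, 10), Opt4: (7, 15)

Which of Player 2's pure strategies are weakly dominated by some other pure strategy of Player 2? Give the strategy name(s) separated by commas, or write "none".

Opt1

Opt1: dominated, since Opt4 does at least as well everywhere (North: 6>2, South: 0>-1, East: 20>17, West: 15>7).
Opt2: no other strategy beats it everywhere (Opt1 at North (10>2); Opt3 at North (10>8); Opt4 at North (10>6)).
Opt3 is not dominated — it holds its own against Opt1 at North (8>2); Opt2 at South (8>0); Opt4 at North (8>6).
Opt4 is not dominated — it holds its own against Opt1 at North (6>2); Opt2 at East (20>4); Opt3 at East (20>12).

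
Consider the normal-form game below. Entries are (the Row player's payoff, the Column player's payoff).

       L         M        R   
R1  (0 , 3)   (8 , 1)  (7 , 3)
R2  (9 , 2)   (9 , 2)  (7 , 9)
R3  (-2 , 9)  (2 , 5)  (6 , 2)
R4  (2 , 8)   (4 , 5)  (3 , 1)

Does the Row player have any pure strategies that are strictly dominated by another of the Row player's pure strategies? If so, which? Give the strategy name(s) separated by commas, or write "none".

R1 is not dominated — it holds its own against R2 at R (7=7); R3 at L (0>-2); R4 at M (8>4).
R2: no other strategy beats it everywhere (R1 at L (9>0); R3 at L (9>-2); R4 at L (9>2)).
R3 is strictly dominated by R1 (L: 0>-2, M: 8>2, R: 7>6).
R4 is strictly dominated by R2 (L: 9>2, M: 9>4, R: 7>3).

R3, R4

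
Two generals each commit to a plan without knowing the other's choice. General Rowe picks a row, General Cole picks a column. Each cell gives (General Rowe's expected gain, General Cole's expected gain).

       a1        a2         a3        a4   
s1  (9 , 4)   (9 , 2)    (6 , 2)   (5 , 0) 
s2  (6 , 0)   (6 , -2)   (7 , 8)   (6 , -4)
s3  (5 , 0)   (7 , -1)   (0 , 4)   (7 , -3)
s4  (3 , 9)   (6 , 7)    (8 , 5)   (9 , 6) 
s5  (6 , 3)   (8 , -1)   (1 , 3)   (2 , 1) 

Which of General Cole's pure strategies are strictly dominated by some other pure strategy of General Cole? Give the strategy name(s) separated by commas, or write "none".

a1 is not dominated — it holds its own against a2 at s1 (4>2); a3 at s1 (4>2); a4 at s1 (4>0).
a1 strictly dominates a2 — s1: 4>2, s2: 0>-2, s3: 0>-1, s4: 9>7, s5: 3>-1.
a3 is not dominated — it holds its own against a1 at s2 (8>0); a2 at s1 (2=2); a4 at s1 (2>0).
a1 strictly dominates a4 — s1: 4>0, s2: 0>-4, s3: 0>-3, s4: 9>6, s5: 3>1.

a2, a4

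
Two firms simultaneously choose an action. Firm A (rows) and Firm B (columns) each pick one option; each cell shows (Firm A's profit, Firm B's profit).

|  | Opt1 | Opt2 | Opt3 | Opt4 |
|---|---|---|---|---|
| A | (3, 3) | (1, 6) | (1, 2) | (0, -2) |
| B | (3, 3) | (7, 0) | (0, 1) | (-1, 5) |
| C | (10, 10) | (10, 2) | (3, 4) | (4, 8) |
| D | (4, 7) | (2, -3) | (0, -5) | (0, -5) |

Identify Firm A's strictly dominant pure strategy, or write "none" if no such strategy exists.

C

C vs A: Opt1: 10>3, Opt2: 10>1, Opt3: 3>1, Opt4: 4>0.
C vs B: Opt1: 10>3, Opt2: 10>7, Opt3: 3>0, Opt4: 4>-1.
C vs D: Opt1: 10>4, Opt2: 10>2, Opt3: 3>0, Opt4: 4>0.
C strictly beats every other strategy against every opponent action, so it is strictly dominant.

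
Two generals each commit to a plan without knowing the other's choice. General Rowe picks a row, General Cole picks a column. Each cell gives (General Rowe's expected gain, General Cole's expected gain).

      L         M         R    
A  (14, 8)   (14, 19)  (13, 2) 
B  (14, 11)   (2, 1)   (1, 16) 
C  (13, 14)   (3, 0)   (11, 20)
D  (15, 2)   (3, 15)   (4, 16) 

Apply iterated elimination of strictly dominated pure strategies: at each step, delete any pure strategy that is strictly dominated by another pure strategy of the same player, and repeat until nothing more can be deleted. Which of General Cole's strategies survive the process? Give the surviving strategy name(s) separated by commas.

M

General Rowe's strategy B is strictly dominated by D (L: 15>14, M: 3>2, R: 4>1) and is removed.
For General Rowe, A strictly dominates C on the remaining columns (L: 14>13, M: 14>3, R: 13>11); eliminate C.
Column L is eliminated: M beats it against every remaining row (A: 19>8, D: 15>2).
General Rowe's strategy D is strictly dominated by A (M: 14>3, R: 13>4) and is removed.
For General Cole, M strictly dominates R on the remaining rows (A: 19>2); eliminate R.
Among the remaining strategies, none is strictly dominated by another pure strategy of the same player, so the elimination stops.
Surviving strategies — General Rowe: {A}; General Cole: {M}.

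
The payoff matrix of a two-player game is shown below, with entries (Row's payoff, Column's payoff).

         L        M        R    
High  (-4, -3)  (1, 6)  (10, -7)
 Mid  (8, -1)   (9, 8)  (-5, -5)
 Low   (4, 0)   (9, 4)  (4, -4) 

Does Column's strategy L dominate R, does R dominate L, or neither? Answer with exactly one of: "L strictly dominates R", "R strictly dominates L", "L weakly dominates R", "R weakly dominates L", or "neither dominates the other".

Compare L to R across every action of Row: High: -3>-7, Mid: -1>-5, Low: 0>-4.
Every comparison favours L, so L strictly dominates R.

L strictly dominates R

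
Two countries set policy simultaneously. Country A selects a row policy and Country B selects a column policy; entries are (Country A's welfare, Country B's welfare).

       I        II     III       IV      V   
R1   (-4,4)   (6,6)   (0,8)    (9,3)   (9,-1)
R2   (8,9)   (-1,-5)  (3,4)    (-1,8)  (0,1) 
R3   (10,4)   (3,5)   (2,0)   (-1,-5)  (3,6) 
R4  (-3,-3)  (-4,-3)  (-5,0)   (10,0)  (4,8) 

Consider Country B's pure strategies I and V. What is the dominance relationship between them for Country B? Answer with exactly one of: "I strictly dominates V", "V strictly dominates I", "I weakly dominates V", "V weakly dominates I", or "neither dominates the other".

I's payoffs vs V's, by Country A's action — R1: 4>-1, R2: 9>1, R3: 4<6, R4: -3<8.
I does better at R1, R2 but worse at R3, R4; neither strategy dominates the other.

neither dominates the other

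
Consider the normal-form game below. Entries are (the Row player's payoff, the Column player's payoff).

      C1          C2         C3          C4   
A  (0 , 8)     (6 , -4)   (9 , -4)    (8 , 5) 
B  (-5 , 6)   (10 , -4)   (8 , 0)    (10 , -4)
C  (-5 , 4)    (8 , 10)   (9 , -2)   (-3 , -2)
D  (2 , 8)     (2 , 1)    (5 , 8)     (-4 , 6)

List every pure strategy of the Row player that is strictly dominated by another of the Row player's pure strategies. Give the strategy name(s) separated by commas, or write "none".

A is not dominated — it holds its own against B at C1 (0>-5); C at C1 (0>-5); D at C2 (6>2).
Nothing dominates B: A at C2 (10>6); C at C1 (-5=-5); D at C2 (10>2).
C is not dominated — it holds its own against A at C2 (8>6); B at C1 (-5=-5); D at C2 (8>2).
D: no other strategy beats it everywhere (A at C1 (2>0); B at C1 (2>-5); C at C1 (2>-5)).

none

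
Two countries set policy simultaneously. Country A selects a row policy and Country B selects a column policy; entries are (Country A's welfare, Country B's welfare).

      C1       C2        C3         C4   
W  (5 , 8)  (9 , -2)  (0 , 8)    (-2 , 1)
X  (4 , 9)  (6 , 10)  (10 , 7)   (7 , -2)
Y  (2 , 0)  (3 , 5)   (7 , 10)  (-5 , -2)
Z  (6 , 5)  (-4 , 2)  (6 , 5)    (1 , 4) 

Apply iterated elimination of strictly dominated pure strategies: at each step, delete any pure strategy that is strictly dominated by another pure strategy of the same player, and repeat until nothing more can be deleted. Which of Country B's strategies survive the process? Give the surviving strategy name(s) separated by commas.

Country A's strategy Y is strictly dominated by X (C1: 4>2, C2: 6>3, C3: 10>7, C4: 7>-5) and is removed.
Column C4 is eliminated: C1 beats it against every remaining row (W: 8>1, X: 9>-2, Z: 5>4).
Among the remaining strategies, none is strictly dominated by another pure strategy of the same player, so the elimination stops.
Surviving strategies — Country A: {W, X, Z}; Country B: {C1, C2, C3}.

C1, C2, C3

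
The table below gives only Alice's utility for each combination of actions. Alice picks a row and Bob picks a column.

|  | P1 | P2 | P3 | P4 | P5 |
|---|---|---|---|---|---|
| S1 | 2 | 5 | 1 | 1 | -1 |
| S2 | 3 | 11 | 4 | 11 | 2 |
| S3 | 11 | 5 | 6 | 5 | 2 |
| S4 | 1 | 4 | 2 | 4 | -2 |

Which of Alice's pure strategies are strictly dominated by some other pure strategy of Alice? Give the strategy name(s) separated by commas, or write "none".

S1: dominated, since S2 does at least as well everywhere (P1: 3>2, P2: 11>5, P3: 4>1, P4: 11>1, P5: 2>-1).
S2: no other strategy beats it everywhere (S1 at P1 (3>2); S3 at P2 (11>5); S4 at P1 (3>1)).
S3 is not dominated — it holds its own against S1 at P1 (11>2); S2 at P1 (11>3); S4 at P1 (11>1).
S4 is strictly dominated by S2 (P1: 3>1, P2: 11>4, P3: 4>2, P4: 11>4, P5: 2>-2).

S1, S4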